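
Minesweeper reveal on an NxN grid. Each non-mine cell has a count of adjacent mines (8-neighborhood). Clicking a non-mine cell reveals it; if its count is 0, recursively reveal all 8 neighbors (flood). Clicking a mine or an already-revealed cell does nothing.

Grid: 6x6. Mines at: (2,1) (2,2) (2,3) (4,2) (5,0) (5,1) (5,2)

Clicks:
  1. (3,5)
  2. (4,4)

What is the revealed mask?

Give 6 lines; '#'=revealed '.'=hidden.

Click 1 (3,5) count=0: revealed 23 new [(0,0) (0,1) (0,2) (0,3) (0,4) (0,5) (1,0) (1,1) (1,2) (1,3) (1,4) (1,5) (2,4) (2,5) (3,3) (3,4) (3,5) (4,3) (4,4) (4,5) (5,3) (5,4) (5,5)] -> total=23
Click 2 (4,4) count=0: revealed 0 new [(none)] -> total=23

Answer: ######
######
....##
...###
...###
...###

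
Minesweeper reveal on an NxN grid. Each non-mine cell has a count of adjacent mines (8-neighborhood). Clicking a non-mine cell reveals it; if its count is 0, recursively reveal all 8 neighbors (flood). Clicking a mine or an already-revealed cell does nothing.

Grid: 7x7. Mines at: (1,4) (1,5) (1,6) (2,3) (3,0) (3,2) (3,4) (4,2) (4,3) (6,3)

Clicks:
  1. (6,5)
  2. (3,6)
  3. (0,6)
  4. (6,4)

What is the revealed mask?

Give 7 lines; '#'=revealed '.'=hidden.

Answer: ......#
.......
.....##
.....##
....###
....###
....###

Derivation:
Click 1 (6,5) count=0: revealed 13 new [(2,5) (2,6) (3,5) (3,6) (4,4) (4,5) (4,6) (5,4) (5,5) (5,6) (6,4) (6,5) (6,6)] -> total=13
Click 2 (3,6) count=0: revealed 0 new [(none)] -> total=13
Click 3 (0,6) count=2: revealed 1 new [(0,6)] -> total=14
Click 4 (6,4) count=1: revealed 0 new [(none)] -> total=14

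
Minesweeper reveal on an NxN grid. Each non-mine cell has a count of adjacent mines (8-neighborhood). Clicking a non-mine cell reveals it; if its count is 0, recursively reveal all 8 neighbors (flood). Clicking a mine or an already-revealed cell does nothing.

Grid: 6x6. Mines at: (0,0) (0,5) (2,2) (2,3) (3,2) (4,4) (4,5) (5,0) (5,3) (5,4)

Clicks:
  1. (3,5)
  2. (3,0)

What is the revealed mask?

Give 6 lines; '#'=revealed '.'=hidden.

Click 1 (3,5) count=2: revealed 1 new [(3,5)] -> total=1
Click 2 (3,0) count=0: revealed 8 new [(1,0) (1,1) (2,0) (2,1) (3,0) (3,1) (4,0) (4,1)] -> total=9

Answer: ......
##....
##....
##...#
##....
......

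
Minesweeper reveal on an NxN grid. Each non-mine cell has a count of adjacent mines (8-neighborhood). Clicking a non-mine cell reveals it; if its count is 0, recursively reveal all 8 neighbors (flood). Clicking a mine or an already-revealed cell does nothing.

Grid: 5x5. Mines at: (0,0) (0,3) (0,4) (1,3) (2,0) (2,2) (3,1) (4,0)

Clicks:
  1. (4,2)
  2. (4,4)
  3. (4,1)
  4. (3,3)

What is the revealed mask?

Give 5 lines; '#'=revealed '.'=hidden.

Click 1 (4,2) count=1: revealed 1 new [(4,2)] -> total=1
Click 2 (4,4) count=0: revealed 7 new [(2,3) (2,4) (3,2) (3,3) (3,4) (4,3) (4,4)] -> total=8
Click 3 (4,1) count=2: revealed 1 new [(4,1)] -> total=9
Click 4 (3,3) count=1: revealed 0 new [(none)] -> total=9

Answer: .....
.....
...##
..###
.####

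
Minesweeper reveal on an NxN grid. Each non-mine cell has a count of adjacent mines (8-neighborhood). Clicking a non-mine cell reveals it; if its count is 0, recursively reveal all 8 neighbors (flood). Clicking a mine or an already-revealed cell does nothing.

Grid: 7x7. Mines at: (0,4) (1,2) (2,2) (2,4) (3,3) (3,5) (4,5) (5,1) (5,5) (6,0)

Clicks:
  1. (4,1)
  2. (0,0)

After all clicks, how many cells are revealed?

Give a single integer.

Click 1 (4,1) count=1: revealed 1 new [(4,1)] -> total=1
Click 2 (0,0) count=0: revealed 9 new [(0,0) (0,1) (1,0) (1,1) (2,0) (2,1) (3,0) (3,1) (4,0)] -> total=10

Answer: 10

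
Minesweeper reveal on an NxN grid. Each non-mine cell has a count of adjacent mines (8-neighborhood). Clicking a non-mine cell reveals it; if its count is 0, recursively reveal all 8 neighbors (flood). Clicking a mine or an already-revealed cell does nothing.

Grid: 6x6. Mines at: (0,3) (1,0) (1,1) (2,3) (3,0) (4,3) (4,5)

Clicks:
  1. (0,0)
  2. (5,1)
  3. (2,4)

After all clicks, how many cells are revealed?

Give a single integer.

Answer: 8

Derivation:
Click 1 (0,0) count=2: revealed 1 new [(0,0)] -> total=1
Click 2 (5,1) count=0: revealed 6 new [(4,0) (4,1) (4,2) (5,0) (5,1) (5,2)] -> total=7
Click 3 (2,4) count=1: revealed 1 new [(2,4)] -> total=8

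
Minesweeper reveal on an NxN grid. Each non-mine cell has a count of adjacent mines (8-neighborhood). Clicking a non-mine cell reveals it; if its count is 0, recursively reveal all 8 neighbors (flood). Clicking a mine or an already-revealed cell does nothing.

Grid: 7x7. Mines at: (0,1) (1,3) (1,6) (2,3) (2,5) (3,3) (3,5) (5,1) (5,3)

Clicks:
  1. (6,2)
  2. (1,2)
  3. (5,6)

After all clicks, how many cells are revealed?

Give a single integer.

Answer: 11

Derivation:
Click 1 (6,2) count=2: revealed 1 new [(6,2)] -> total=1
Click 2 (1,2) count=3: revealed 1 new [(1,2)] -> total=2
Click 3 (5,6) count=0: revealed 9 new [(4,4) (4,5) (4,6) (5,4) (5,5) (5,6) (6,4) (6,5) (6,6)] -> total=11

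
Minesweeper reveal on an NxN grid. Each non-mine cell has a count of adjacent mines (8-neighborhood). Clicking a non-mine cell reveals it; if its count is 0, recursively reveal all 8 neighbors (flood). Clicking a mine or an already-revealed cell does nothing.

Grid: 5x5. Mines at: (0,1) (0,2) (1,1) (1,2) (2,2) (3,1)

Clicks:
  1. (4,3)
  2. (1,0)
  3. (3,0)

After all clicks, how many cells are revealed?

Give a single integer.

Click 1 (4,3) count=0: revealed 12 new [(0,3) (0,4) (1,3) (1,4) (2,3) (2,4) (3,2) (3,3) (3,4) (4,2) (4,3) (4,4)] -> total=12
Click 2 (1,0) count=2: revealed 1 new [(1,0)] -> total=13
Click 3 (3,0) count=1: revealed 1 new [(3,0)] -> total=14

Answer: 14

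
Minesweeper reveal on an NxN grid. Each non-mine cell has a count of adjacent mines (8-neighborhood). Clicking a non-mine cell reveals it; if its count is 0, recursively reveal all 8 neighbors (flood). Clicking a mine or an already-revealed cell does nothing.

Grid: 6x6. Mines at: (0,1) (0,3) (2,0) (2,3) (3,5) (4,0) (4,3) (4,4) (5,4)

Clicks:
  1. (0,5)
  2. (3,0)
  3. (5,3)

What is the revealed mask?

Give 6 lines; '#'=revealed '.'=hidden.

Answer: ....##
....##
....##
#.....
......
...#..

Derivation:
Click 1 (0,5) count=0: revealed 6 new [(0,4) (0,5) (1,4) (1,5) (2,4) (2,5)] -> total=6
Click 2 (3,0) count=2: revealed 1 new [(3,0)] -> total=7
Click 3 (5,3) count=3: revealed 1 new [(5,3)] -> total=8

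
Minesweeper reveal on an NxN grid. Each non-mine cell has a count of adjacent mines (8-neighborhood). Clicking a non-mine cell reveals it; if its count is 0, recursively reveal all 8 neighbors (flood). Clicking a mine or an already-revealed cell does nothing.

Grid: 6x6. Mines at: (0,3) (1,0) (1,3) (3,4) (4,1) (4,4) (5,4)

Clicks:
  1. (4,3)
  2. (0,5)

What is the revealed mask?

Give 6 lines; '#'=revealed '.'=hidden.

Answer: ....##
....##
....##
......
...#..
......

Derivation:
Click 1 (4,3) count=3: revealed 1 new [(4,3)] -> total=1
Click 2 (0,5) count=0: revealed 6 new [(0,4) (0,5) (1,4) (1,5) (2,4) (2,5)] -> total=7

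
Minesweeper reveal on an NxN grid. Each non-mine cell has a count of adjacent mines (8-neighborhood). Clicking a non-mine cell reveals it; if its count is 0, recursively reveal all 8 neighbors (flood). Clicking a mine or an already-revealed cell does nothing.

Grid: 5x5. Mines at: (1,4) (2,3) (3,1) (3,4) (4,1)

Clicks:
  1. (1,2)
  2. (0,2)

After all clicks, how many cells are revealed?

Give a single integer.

Click 1 (1,2) count=1: revealed 1 new [(1,2)] -> total=1
Click 2 (0,2) count=0: revealed 10 new [(0,0) (0,1) (0,2) (0,3) (1,0) (1,1) (1,3) (2,0) (2,1) (2,2)] -> total=11

Answer: 11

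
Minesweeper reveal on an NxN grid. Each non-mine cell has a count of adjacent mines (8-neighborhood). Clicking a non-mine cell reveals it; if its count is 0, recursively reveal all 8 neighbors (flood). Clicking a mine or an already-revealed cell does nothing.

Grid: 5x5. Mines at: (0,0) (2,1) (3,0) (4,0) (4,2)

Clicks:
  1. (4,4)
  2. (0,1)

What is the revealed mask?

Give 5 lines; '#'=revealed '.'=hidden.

Answer: .####
.####
..###
..###
...##

Derivation:
Click 1 (4,4) count=0: revealed 16 new [(0,1) (0,2) (0,3) (0,4) (1,1) (1,2) (1,3) (1,4) (2,2) (2,3) (2,4) (3,2) (3,3) (3,4) (4,3) (4,4)] -> total=16
Click 2 (0,1) count=1: revealed 0 new [(none)] -> total=16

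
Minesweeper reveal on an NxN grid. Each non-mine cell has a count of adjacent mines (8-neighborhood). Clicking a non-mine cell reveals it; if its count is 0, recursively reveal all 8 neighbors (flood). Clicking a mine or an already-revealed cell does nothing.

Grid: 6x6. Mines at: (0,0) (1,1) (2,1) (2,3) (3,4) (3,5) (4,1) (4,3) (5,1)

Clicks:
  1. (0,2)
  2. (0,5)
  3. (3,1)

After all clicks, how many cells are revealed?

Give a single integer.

Click 1 (0,2) count=1: revealed 1 new [(0,2)] -> total=1
Click 2 (0,5) count=0: revealed 9 new [(0,3) (0,4) (0,5) (1,2) (1,3) (1,4) (1,5) (2,4) (2,5)] -> total=10
Click 3 (3,1) count=2: revealed 1 new [(3,1)] -> total=11

Answer: 11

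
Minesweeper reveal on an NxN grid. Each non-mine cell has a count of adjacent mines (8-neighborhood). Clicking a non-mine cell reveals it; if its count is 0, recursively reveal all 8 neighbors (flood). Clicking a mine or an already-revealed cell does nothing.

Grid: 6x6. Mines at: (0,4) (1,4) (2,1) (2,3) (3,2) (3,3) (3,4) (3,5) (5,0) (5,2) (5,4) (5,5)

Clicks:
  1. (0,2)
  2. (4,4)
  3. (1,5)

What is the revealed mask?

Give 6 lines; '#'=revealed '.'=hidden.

Click 1 (0,2) count=0: revealed 8 new [(0,0) (0,1) (0,2) (0,3) (1,0) (1,1) (1,2) (1,3)] -> total=8
Click 2 (4,4) count=5: revealed 1 new [(4,4)] -> total=9
Click 3 (1,5) count=2: revealed 1 new [(1,5)] -> total=10

Answer: ####..
####.#
......
......
....#.
......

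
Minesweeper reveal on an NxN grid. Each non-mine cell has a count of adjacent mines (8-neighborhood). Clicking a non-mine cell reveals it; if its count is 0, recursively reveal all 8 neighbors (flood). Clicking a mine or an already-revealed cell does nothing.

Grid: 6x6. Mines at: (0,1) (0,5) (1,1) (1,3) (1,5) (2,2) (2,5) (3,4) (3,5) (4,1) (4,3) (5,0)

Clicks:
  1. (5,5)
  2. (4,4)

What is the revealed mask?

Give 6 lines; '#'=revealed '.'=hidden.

Click 1 (5,5) count=0: revealed 4 new [(4,4) (4,5) (5,4) (5,5)] -> total=4
Click 2 (4,4) count=3: revealed 0 new [(none)] -> total=4

Answer: ......
......
......
......
....##
....##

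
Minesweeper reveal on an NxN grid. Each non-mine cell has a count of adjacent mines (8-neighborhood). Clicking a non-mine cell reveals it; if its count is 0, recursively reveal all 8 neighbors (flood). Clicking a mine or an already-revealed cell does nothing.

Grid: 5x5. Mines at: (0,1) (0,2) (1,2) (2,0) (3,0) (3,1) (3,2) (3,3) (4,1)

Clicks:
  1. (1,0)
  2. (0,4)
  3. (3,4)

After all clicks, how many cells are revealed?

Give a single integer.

Click 1 (1,0) count=2: revealed 1 new [(1,0)] -> total=1
Click 2 (0,4) count=0: revealed 6 new [(0,3) (0,4) (1,3) (1,4) (2,3) (2,4)] -> total=7
Click 3 (3,4) count=1: revealed 1 new [(3,4)] -> total=8

Answer: 8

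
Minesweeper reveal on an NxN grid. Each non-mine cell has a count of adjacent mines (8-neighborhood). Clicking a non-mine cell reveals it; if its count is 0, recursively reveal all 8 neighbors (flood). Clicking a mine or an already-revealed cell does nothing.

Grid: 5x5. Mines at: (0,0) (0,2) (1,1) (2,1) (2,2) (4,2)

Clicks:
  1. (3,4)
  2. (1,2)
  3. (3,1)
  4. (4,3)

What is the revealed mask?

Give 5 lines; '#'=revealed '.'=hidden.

Click 1 (3,4) count=0: revealed 10 new [(0,3) (0,4) (1,3) (1,4) (2,3) (2,4) (3,3) (3,4) (4,3) (4,4)] -> total=10
Click 2 (1,2) count=4: revealed 1 new [(1,2)] -> total=11
Click 3 (3,1) count=3: revealed 1 new [(3,1)] -> total=12
Click 4 (4,3) count=1: revealed 0 new [(none)] -> total=12

Answer: ...##
..###
...##
.#.##
...##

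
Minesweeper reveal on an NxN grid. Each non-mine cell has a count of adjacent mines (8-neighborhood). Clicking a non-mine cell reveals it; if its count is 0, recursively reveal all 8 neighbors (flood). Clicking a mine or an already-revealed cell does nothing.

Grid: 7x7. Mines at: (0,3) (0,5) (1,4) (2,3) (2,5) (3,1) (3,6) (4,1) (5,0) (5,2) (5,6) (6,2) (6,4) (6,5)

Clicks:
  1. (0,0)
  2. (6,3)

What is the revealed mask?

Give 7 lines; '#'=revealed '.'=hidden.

Answer: ###....
###....
###....
.......
.......
.......
...#...

Derivation:
Click 1 (0,0) count=0: revealed 9 new [(0,0) (0,1) (0,2) (1,0) (1,1) (1,2) (2,0) (2,1) (2,2)] -> total=9
Click 2 (6,3) count=3: revealed 1 new [(6,3)] -> total=10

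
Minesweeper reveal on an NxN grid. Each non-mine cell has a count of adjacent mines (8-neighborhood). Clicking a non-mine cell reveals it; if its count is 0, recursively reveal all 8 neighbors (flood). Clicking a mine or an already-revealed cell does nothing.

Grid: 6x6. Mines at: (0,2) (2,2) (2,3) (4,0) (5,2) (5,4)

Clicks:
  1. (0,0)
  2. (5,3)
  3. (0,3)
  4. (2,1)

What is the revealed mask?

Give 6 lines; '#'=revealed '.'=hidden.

Click 1 (0,0) count=0: revealed 8 new [(0,0) (0,1) (1,0) (1,1) (2,0) (2,1) (3,0) (3,1)] -> total=8
Click 2 (5,3) count=2: revealed 1 new [(5,3)] -> total=9
Click 3 (0,3) count=1: revealed 1 new [(0,3)] -> total=10
Click 4 (2,1) count=1: revealed 0 new [(none)] -> total=10

Answer: ##.#..
##....
##....
##....
......
...#..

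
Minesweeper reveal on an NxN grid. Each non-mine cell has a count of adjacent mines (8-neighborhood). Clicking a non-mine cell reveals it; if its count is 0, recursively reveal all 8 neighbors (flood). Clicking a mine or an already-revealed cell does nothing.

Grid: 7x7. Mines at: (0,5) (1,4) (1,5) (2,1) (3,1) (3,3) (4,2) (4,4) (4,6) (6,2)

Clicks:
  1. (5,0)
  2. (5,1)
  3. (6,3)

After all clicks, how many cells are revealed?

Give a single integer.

Answer: 7

Derivation:
Click 1 (5,0) count=0: revealed 6 new [(4,0) (4,1) (5,0) (5,1) (6,0) (6,1)] -> total=6
Click 2 (5,1) count=2: revealed 0 new [(none)] -> total=6
Click 3 (6,3) count=1: revealed 1 new [(6,3)] -> total=7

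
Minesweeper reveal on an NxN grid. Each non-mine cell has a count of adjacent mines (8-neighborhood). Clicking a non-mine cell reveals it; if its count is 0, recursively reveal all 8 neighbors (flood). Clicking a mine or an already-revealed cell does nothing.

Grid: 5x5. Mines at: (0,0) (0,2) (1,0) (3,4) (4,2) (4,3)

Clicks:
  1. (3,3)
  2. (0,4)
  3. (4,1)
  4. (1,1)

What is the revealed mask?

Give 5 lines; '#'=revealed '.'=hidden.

Click 1 (3,3) count=3: revealed 1 new [(3,3)] -> total=1
Click 2 (0,4) count=0: revealed 6 new [(0,3) (0,4) (1,3) (1,4) (2,3) (2,4)] -> total=7
Click 3 (4,1) count=1: revealed 1 new [(4,1)] -> total=8
Click 4 (1,1) count=3: revealed 1 new [(1,1)] -> total=9

Answer: ...##
.#.##
...##
...#.
.#...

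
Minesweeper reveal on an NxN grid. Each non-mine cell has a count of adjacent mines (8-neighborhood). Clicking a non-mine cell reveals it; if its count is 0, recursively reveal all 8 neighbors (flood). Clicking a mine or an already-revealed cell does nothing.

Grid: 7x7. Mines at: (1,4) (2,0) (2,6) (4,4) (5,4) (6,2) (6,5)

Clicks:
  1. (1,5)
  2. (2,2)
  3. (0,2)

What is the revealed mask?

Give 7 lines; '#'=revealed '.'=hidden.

Click 1 (1,5) count=2: revealed 1 new [(1,5)] -> total=1
Click 2 (2,2) count=0: revealed 25 new [(0,0) (0,1) (0,2) (0,3) (1,0) (1,1) (1,2) (1,3) (2,1) (2,2) (2,3) (3,0) (3,1) (3,2) (3,3) (4,0) (4,1) (4,2) (4,3) (5,0) (5,1) (5,2) (5,3) (6,0) (6,1)] -> total=26
Click 3 (0,2) count=0: revealed 0 new [(none)] -> total=26

Answer: ####...
####.#.
.###...
####...
####...
####...
##.....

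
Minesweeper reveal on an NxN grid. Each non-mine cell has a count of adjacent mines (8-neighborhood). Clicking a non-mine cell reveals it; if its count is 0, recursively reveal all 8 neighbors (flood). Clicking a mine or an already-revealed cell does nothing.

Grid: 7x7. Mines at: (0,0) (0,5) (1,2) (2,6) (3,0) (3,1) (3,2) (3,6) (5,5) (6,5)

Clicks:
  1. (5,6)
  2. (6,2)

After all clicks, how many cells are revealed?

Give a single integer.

Answer: 16

Derivation:
Click 1 (5,6) count=2: revealed 1 new [(5,6)] -> total=1
Click 2 (6,2) count=0: revealed 15 new [(4,0) (4,1) (4,2) (4,3) (4,4) (5,0) (5,1) (5,2) (5,3) (5,4) (6,0) (6,1) (6,2) (6,3) (6,4)] -> total=16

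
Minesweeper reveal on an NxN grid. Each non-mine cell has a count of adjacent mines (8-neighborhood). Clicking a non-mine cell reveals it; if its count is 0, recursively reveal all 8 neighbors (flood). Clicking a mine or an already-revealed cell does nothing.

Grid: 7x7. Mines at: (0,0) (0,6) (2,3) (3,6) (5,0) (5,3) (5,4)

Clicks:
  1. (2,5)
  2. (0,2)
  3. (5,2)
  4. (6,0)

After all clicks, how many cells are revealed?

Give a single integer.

Answer: 13

Derivation:
Click 1 (2,5) count=1: revealed 1 new [(2,5)] -> total=1
Click 2 (0,2) count=0: revealed 10 new [(0,1) (0,2) (0,3) (0,4) (0,5) (1,1) (1,2) (1,3) (1,4) (1,5)] -> total=11
Click 3 (5,2) count=1: revealed 1 new [(5,2)] -> total=12
Click 4 (6,0) count=1: revealed 1 new [(6,0)] -> total=13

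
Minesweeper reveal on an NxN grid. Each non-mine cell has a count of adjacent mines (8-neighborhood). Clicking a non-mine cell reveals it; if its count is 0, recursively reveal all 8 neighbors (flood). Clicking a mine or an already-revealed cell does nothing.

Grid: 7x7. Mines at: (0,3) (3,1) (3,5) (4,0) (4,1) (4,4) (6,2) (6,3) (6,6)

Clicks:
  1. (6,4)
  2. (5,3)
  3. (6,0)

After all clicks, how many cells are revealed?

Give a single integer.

Click 1 (6,4) count=1: revealed 1 new [(6,4)] -> total=1
Click 2 (5,3) count=3: revealed 1 new [(5,3)] -> total=2
Click 3 (6,0) count=0: revealed 4 new [(5,0) (5,1) (6,0) (6,1)] -> total=6

Answer: 6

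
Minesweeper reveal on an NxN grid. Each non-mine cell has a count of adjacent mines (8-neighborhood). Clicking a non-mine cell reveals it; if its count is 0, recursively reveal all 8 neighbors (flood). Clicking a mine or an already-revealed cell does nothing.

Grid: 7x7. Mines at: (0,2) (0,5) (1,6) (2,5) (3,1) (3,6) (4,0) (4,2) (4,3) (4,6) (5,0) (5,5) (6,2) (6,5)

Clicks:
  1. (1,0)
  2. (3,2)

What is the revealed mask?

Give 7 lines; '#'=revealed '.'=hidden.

Click 1 (1,0) count=0: revealed 6 new [(0,0) (0,1) (1,0) (1,1) (2,0) (2,1)] -> total=6
Click 2 (3,2) count=3: revealed 1 new [(3,2)] -> total=7

Answer: ##.....
##.....
##.....
..#....
.......
.......
.......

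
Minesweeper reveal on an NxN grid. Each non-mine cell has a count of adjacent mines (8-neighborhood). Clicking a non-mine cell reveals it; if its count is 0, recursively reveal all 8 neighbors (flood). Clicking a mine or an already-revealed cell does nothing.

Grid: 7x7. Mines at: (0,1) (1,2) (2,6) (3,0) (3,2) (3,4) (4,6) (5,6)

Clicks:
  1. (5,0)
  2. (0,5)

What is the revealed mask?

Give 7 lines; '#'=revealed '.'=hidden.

Answer: ...####
...####
...###.
.......
######.
######.
######.

Derivation:
Click 1 (5,0) count=0: revealed 18 new [(4,0) (4,1) (4,2) (4,3) (4,4) (4,5) (5,0) (5,1) (5,2) (5,3) (5,4) (5,5) (6,0) (6,1) (6,2) (6,3) (6,4) (6,5)] -> total=18
Click 2 (0,5) count=0: revealed 11 new [(0,3) (0,4) (0,5) (0,6) (1,3) (1,4) (1,5) (1,6) (2,3) (2,4) (2,5)] -> total=29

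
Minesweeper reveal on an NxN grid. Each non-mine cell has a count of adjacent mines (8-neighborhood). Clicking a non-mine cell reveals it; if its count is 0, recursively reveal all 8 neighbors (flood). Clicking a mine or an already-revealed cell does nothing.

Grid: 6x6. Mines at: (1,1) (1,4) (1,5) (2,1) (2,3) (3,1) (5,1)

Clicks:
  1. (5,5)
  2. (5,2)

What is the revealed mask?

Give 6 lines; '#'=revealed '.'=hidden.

Click 1 (5,5) count=0: revealed 14 new [(2,4) (2,5) (3,2) (3,3) (3,4) (3,5) (4,2) (4,3) (4,4) (4,5) (5,2) (5,3) (5,4) (5,5)] -> total=14
Click 2 (5,2) count=1: revealed 0 new [(none)] -> total=14

Answer: ......
......
....##
..####
..####
..####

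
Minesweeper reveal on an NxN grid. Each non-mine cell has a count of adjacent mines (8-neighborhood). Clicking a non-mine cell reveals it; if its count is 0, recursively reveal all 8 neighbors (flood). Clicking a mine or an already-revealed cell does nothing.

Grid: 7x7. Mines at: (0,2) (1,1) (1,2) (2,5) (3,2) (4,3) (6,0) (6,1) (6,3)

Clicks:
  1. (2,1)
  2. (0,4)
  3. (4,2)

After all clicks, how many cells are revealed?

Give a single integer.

Click 1 (2,1) count=3: revealed 1 new [(2,1)] -> total=1
Click 2 (0,4) count=0: revealed 8 new [(0,3) (0,4) (0,5) (0,6) (1,3) (1,4) (1,5) (1,6)] -> total=9
Click 3 (4,2) count=2: revealed 1 new [(4,2)] -> total=10

Answer: 10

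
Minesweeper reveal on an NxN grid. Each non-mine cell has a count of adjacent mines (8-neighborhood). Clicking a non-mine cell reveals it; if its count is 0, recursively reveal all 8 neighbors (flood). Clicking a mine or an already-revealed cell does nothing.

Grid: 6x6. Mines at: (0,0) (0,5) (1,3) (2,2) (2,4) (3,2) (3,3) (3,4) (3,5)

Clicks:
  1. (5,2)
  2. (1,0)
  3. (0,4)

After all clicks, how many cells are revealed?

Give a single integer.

Answer: 19

Derivation:
Click 1 (5,2) count=0: revealed 18 new [(1,0) (1,1) (2,0) (2,1) (3,0) (3,1) (4,0) (4,1) (4,2) (4,3) (4,4) (4,5) (5,0) (5,1) (5,2) (5,3) (5,4) (5,5)] -> total=18
Click 2 (1,0) count=1: revealed 0 new [(none)] -> total=18
Click 3 (0,4) count=2: revealed 1 new [(0,4)] -> total=19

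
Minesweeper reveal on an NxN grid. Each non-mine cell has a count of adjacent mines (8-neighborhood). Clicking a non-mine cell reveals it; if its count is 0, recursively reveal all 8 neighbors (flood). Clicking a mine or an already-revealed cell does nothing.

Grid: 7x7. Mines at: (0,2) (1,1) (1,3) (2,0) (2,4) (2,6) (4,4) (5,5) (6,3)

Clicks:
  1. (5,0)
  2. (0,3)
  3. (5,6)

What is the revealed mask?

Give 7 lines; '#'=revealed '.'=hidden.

Answer: ...#...
.......
.###...
####...
####...
####..#
###....

Derivation:
Click 1 (5,0) count=0: revealed 18 new [(2,1) (2,2) (2,3) (3,0) (3,1) (3,2) (3,3) (4,0) (4,1) (4,2) (4,3) (5,0) (5,1) (5,2) (5,3) (6,0) (6,1) (6,2)] -> total=18
Click 2 (0,3) count=2: revealed 1 new [(0,3)] -> total=19
Click 3 (5,6) count=1: revealed 1 new [(5,6)] -> total=20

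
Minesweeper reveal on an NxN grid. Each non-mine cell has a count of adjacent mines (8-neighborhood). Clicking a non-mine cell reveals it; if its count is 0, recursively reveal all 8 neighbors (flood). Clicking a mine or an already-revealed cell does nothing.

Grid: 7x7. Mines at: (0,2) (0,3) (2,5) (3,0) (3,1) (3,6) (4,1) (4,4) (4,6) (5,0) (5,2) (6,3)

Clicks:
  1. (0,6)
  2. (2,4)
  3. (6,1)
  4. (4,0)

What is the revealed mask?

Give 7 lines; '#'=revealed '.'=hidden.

Click 1 (0,6) count=0: revealed 6 new [(0,4) (0,5) (0,6) (1,4) (1,5) (1,6)] -> total=6
Click 2 (2,4) count=1: revealed 1 new [(2,4)] -> total=7
Click 3 (6,1) count=2: revealed 1 new [(6,1)] -> total=8
Click 4 (4,0) count=4: revealed 1 new [(4,0)] -> total=9

Answer: ....###
....###
....#..
.......
#......
.......
.#.....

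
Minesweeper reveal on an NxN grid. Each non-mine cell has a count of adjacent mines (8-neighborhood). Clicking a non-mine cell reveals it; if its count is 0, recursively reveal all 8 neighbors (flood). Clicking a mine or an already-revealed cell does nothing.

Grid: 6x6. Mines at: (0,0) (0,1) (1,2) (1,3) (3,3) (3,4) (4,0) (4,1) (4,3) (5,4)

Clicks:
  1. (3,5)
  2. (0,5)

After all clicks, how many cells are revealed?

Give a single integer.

Click 1 (3,5) count=1: revealed 1 new [(3,5)] -> total=1
Click 2 (0,5) count=0: revealed 6 new [(0,4) (0,5) (1,4) (1,5) (2,4) (2,5)] -> total=7

Answer: 7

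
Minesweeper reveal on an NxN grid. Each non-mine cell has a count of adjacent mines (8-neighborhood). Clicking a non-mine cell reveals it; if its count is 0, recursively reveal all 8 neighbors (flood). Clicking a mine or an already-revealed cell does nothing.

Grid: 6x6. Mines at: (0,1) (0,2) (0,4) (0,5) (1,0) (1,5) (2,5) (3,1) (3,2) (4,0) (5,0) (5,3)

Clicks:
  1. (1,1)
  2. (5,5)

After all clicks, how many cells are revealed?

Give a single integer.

Click 1 (1,1) count=3: revealed 1 new [(1,1)] -> total=1
Click 2 (5,5) count=0: revealed 6 new [(3,4) (3,5) (4,4) (4,5) (5,4) (5,5)] -> total=7

Answer: 7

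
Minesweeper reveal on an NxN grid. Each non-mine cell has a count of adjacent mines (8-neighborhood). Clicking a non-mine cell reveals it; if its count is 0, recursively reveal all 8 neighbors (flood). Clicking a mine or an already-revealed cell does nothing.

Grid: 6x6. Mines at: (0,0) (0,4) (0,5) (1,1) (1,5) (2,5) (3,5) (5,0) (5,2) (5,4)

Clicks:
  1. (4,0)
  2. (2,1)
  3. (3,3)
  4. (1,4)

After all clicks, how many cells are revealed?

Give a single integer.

Click 1 (4,0) count=1: revealed 1 new [(4,0)] -> total=1
Click 2 (2,1) count=1: revealed 1 new [(2,1)] -> total=2
Click 3 (3,3) count=0: revealed 16 new [(1,2) (1,3) (1,4) (2,0) (2,2) (2,3) (2,4) (3,0) (3,1) (3,2) (3,3) (3,4) (4,1) (4,2) (4,3) (4,4)] -> total=18
Click 4 (1,4) count=4: revealed 0 new [(none)] -> total=18

Answer: 18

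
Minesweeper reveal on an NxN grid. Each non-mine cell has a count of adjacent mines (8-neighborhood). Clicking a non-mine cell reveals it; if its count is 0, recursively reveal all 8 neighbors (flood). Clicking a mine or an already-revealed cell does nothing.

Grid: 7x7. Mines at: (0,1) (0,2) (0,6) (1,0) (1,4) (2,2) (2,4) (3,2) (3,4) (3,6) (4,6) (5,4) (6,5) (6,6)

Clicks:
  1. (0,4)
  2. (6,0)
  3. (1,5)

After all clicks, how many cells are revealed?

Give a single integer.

Click 1 (0,4) count=1: revealed 1 new [(0,4)] -> total=1
Click 2 (6,0) count=0: revealed 16 new [(2,0) (2,1) (3,0) (3,1) (4,0) (4,1) (4,2) (4,3) (5,0) (5,1) (5,2) (5,3) (6,0) (6,1) (6,2) (6,3)] -> total=17
Click 3 (1,5) count=3: revealed 1 new [(1,5)] -> total=18

Answer: 18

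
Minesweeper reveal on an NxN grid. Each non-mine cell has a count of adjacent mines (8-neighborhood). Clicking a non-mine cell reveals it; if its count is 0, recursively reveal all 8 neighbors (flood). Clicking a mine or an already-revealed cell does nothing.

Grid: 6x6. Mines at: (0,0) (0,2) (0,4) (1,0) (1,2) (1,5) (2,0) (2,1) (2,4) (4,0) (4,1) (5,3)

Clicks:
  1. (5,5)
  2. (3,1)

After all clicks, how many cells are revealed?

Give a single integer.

Answer: 7

Derivation:
Click 1 (5,5) count=0: revealed 6 new [(3,4) (3,5) (4,4) (4,5) (5,4) (5,5)] -> total=6
Click 2 (3,1) count=4: revealed 1 new [(3,1)] -> total=7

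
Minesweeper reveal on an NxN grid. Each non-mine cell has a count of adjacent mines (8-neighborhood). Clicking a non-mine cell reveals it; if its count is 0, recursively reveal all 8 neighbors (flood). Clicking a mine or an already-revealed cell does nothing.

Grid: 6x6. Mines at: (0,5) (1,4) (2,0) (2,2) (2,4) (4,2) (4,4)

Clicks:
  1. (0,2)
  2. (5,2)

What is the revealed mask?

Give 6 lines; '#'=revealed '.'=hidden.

Answer: ####..
####..
......
......
......
..#...

Derivation:
Click 1 (0,2) count=0: revealed 8 new [(0,0) (0,1) (0,2) (0,3) (1,0) (1,1) (1,2) (1,3)] -> total=8
Click 2 (5,2) count=1: revealed 1 new [(5,2)] -> total=9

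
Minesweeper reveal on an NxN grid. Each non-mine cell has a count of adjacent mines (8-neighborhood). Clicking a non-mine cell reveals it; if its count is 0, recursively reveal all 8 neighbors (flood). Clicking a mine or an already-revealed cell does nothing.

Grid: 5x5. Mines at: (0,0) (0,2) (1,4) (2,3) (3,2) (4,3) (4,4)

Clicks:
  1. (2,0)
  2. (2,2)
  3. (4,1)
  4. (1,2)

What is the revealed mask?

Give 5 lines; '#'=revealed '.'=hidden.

Answer: .....
###..
###..
##...
##...

Derivation:
Click 1 (2,0) count=0: revealed 8 new [(1,0) (1,1) (2,0) (2,1) (3,0) (3,1) (4,0) (4,1)] -> total=8
Click 2 (2,2) count=2: revealed 1 new [(2,2)] -> total=9
Click 3 (4,1) count=1: revealed 0 new [(none)] -> total=9
Click 4 (1,2) count=2: revealed 1 new [(1,2)] -> total=10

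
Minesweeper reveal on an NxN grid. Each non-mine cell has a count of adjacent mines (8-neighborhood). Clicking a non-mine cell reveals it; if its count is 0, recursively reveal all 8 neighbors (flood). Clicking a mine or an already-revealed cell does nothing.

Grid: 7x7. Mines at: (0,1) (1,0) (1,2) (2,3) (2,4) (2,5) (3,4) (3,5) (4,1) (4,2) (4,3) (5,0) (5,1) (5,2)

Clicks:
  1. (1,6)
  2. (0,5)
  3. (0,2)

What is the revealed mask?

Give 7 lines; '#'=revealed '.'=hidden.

Click 1 (1,6) count=1: revealed 1 new [(1,6)] -> total=1
Click 2 (0,5) count=0: revealed 7 new [(0,3) (0,4) (0,5) (0,6) (1,3) (1,4) (1,5)] -> total=8
Click 3 (0,2) count=2: revealed 1 new [(0,2)] -> total=9

Answer: ..#####
...####
.......
.......
.......
.......
.......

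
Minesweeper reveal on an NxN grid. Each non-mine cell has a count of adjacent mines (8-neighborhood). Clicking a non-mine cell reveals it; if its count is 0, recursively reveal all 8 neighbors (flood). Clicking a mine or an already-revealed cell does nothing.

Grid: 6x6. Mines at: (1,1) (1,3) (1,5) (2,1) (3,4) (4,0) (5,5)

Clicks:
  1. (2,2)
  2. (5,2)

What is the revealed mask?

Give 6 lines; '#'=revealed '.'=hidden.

Click 1 (2,2) count=3: revealed 1 new [(2,2)] -> total=1
Click 2 (5,2) count=0: revealed 11 new [(3,1) (3,2) (3,3) (4,1) (4,2) (4,3) (4,4) (5,1) (5,2) (5,3) (5,4)] -> total=12

Answer: ......
......
..#...
.###..
.####.
.####.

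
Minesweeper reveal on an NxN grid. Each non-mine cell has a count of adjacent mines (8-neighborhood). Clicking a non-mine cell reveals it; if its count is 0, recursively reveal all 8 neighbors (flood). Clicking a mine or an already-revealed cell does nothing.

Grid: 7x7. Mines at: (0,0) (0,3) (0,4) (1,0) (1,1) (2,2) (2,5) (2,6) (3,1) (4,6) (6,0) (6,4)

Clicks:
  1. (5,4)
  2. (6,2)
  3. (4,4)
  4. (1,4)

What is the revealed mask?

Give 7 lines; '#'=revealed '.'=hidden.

Answer: .......
....#..
.......
..####.
.#####.
.#####.
.###...

Derivation:
Click 1 (5,4) count=1: revealed 1 new [(5,4)] -> total=1
Click 2 (6,2) count=0: revealed 16 new [(3,2) (3,3) (3,4) (3,5) (4,1) (4,2) (4,3) (4,4) (4,5) (5,1) (5,2) (5,3) (5,5) (6,1) (6,2) (6,3)] -> total=17
Click 3 (4,4) count=0: revealed 0 new [(none)] -> total=17
Click 4 (1,4) count=3: revealed 1 new [(1,4)] -> total=18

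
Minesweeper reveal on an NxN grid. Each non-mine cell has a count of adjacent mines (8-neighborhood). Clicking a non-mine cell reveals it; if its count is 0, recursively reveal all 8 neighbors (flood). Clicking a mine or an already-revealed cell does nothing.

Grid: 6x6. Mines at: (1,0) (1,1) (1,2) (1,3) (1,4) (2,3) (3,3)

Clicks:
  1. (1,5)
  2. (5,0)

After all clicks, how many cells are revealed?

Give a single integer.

Answer: 23

Derivation:
Click 1 (1,5) count=1: revealed 1 new [(1,5)] -> total=1
Click 2 (5,0) count=0: revealed 22 new [(2,0) (2,1) (2,2) (2,4) (2,5) (3,0) (3,1) (3,2) (3,4) (3,5) (4,0) (4,1) (4,2) (4,3) (4,4) (4,5) (5,0) (5,1) (5,2) (5,3) (5,4) (5,5)] -> total=23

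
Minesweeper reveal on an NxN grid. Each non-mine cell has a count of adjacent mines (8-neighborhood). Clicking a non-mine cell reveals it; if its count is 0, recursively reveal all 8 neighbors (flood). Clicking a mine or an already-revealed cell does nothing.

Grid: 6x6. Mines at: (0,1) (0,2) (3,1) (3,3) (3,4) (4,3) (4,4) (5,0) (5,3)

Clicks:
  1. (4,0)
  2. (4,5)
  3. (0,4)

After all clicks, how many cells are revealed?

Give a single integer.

Answer: 11

Derivation:
Click 1 (4,0) count=2: revealed 1 new [(4,0)] -> total=1
Click 2 (4,5) count=2: revealed 1 new [(4,5)] -> total=2
Click 3 (0,4) count=0: revealed 9 new [(0,3) (0,4) (0,5) (1,3) (1,4) (1,5) (2,3) (2,4) (2,5)] -> total=11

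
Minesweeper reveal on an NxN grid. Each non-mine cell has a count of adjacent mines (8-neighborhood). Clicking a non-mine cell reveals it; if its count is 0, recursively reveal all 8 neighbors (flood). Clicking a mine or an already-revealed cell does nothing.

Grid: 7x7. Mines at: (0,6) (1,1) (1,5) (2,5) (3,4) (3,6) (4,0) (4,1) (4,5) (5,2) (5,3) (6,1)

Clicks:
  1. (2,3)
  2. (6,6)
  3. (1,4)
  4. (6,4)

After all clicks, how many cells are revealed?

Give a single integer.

Answer: 8

Derivation:
Click 1 (2,3) count=1: revealed 1 new [(2,3)] -> total=1
Click 2 (6,6) count=0: revealed 6 new [(5,4) (5,5) (5,6) (6,4) (6,5) (6,6)] -> total=7
Click 3 (1,4) count=2: revealed 1 new [(1,4)] -> total=8
Click 4 (6,4) count=1: revealed 0 new [(none)] -> total=8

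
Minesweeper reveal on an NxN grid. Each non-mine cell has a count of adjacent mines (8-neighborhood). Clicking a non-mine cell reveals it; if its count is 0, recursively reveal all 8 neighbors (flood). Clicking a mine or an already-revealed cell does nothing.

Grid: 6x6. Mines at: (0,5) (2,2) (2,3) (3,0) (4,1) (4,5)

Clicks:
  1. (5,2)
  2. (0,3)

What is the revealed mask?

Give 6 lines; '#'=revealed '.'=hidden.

Answer: #####.
#####.
##....
......
......
..#...

Derivation:
Click 1 (5,2) count=1: revealed 1 new [(5,2)] -> total=1
Click 2 (0,3) count=0: revealed 12 new [(0,0) (0,1) (0,2) (0,3) (0,4) (1,0) (1,1) (1,2) (1,3) (1,4) (2,0) (2,1)] -> total=13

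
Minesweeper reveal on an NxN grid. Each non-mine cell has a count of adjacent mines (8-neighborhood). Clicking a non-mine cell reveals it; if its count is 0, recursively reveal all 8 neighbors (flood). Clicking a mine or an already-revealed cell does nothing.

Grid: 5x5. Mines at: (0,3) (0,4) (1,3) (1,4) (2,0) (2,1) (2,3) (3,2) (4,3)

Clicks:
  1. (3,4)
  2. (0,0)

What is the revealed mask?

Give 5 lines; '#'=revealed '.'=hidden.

Click 1 (3,4) count=2: revealed 1 new [(3,4)] -> total=1
Click 2 (0,0) count=0: revealed 6 new [(0,0) (0,1) (0,2) (1,0) (1,1) (1,2)] -> total=7

Answer: ###..
###..
.....
....#
.....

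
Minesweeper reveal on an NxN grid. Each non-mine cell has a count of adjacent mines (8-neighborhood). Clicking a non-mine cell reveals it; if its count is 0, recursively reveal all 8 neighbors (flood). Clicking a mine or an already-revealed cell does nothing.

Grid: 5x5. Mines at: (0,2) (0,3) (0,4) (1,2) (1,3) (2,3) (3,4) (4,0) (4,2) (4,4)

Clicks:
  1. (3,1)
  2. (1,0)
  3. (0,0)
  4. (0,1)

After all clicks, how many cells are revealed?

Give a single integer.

Answer: 8

Derivation:
Click 1 (3,1) count=2: revealed 1 new [(3,1)] -> total=1
Click 2 (1,0) count=0: revealed 7 new [(0,0) (0,1) (1,0) (1,1) (2,0) (2,1) (3,0)] -> total=8
Click 3 (0,0) count=0: revealed 0 new [(none)] -> total=8
Click 4 (0,1) count=2: revealed 0 new [(none)] -> total=8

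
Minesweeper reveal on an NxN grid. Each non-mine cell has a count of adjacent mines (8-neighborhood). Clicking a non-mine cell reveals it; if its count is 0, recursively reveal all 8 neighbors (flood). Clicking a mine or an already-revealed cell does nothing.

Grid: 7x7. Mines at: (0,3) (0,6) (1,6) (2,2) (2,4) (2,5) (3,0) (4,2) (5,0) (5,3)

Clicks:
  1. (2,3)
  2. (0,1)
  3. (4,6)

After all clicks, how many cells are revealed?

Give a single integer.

Answer: 21

Derivation:
Click 1 (2,3) count=2: revealed 1 new [(2,3)] -> total=1
Click 2 (0,1) count=0: revealed 8 new [(0,0) (0,1) (0,2) (1,0) (1,1) (1,2) (2,0) (2,1)] -> total=9
Click 3 (4,6) count=0: revealed 12 new [(3,4) (3,5) (3,6) (4,4) (4,5) (4,6) (5,4) (5,5) (5,6) (6,4) (6,5) (6,6)] -> total=21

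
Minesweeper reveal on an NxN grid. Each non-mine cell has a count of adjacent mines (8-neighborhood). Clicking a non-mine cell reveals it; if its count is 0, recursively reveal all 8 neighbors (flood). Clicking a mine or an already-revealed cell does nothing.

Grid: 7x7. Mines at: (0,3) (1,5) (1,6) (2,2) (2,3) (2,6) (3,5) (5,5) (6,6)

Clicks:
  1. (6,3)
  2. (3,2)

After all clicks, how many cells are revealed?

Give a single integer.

Answer: 28

Derivation:
Click 1 (6,3) count=0: revealed 28 new [(0,0) (0,1) (0,2) (1,0) (1,1) (1,2) (2,0) (2,1) (3,0) (3,1) (3,2) (3,3) (3,4) (4,0) (4,1) (4,2) (4,3) (4,4) (5,0) (5,1) (5,2) (5,3) (5,4) (6,0) (6,1) (6,2) (6,3) (6,4)] -> total=28
Click 2 (3,2) count=2: revealed 0 new [(none)] -> total=28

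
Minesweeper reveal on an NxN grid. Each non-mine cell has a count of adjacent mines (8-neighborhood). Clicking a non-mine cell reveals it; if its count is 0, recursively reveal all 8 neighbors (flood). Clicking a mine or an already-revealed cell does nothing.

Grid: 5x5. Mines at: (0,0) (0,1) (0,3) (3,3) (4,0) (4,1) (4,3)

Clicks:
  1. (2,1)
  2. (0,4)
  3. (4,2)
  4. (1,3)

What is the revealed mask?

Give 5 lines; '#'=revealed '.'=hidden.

Answer: ....#
####.
###..
###..
..#..

Derivation:
Click 1 (2,1) count=0: revealed 9 new [(1,0) (1,1) (1,2) (2,0) (2,1) (2,2) (3,0) (3,1) (3,2)] -> total=9
Click 2 (0,4) count=1: revealed 1 new [(0,4)] -> total=10
Click 3 (4,2) count=3: revealed 1 new [(4,2)] -> total=11
Click 4 (1,3) count=1: revealed 1 new [(1,3)] -> total=12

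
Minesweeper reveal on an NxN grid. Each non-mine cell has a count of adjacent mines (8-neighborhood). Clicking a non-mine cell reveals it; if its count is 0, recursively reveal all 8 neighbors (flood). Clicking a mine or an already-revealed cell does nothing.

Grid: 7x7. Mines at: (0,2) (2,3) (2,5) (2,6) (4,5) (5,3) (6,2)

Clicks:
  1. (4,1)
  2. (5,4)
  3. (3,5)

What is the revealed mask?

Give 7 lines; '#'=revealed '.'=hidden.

Answer: ##.....
###....
###....
###..#.
###....
###.#..
##.....

Derivation:
Click 1 (4,1) count=0: revealed 19 new [(0,0) (0,1) (1,0) (1,1) (1,2) (2,0) (2,1) (2,2) (3,0) (3,1) (3,2) (4,0) (4,1) (4,2) (5,0) (5,1) (5,2) (6,0) (6,1)] -> total=19
Click 2 (5,4) count=2: revealed 1 new [(5,4)] -> total=20
Click 3 (3,5) count=3: revealed 1 new [(3,5)] -> total=21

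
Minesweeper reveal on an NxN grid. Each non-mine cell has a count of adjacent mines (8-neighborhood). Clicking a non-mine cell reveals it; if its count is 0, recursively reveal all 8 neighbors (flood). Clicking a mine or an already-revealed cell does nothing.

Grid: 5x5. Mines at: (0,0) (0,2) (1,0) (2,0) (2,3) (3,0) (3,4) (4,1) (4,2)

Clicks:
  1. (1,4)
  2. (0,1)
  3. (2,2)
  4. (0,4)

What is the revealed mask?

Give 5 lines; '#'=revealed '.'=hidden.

Answer: .#.##
...##
..#..
.....
.....

Derivation:
Click 1 (1,4) count=1: revealed 1 new [(1,4)] -> total=1
Click 2 (0,1) count=3: revealed 1 new [(0,1)] -> total=2
Click 3 (2,2) count=1: revealed 1 new [(2,2)] -> total=3
Click 4 (0,4) count=0: revealed 3 new [(0,3) (0,4) (1,3)] -> total=6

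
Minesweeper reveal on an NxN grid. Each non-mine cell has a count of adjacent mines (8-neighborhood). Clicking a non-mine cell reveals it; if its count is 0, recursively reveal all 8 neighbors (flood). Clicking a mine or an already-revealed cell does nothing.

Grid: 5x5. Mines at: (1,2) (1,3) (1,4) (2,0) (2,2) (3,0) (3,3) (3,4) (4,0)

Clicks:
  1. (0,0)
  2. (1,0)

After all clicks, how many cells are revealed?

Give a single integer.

Click 1 (0,0) count=0: revealed 4 new [(0,0) (0,1) (1,0) (1,1)] -> total=4
Click 2 (1,0) count=1: revealed 0 new [(none)] -> total=4

Answer: 4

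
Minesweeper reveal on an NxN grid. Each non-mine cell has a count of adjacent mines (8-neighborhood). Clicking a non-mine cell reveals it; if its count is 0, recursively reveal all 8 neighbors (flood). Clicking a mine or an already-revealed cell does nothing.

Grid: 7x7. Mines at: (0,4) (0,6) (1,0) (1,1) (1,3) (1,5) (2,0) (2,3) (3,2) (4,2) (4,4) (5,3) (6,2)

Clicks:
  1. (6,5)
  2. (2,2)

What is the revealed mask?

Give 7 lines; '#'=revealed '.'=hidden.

Click 1 (6,5) count=0: revealed 12 new [(2,5) (2,6) (3,5) (3,6) (4,5) (4,6) (5,4) (5,5) (5,6) (6,4) (6,5) (6,6)] -> total=12
Click 2 (2,2) count=4: revealed 1 new [(2,2)] -> total=13

Answer: .......
.......
..#..##
.....##
.....##
....###
....###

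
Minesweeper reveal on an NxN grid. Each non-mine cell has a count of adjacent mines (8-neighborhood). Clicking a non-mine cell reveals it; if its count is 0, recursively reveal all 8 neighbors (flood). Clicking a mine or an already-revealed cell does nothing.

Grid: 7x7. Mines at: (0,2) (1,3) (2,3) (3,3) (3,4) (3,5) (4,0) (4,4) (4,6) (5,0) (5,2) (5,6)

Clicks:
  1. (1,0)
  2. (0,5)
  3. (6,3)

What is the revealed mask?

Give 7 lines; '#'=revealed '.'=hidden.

Answer: ##..###
###.###
###.###
###....
.......
.......
...#...

Derivation:
Click 1 (1,0) count=0: revealed 11 new [(0,0) (0,1) (1,0) (1,1) (1,2) (2,0) (2,1) (2,2) (3,0) (3,1) (3,2)] -> total=11
Click 2 (0,5) count=0: revealed 9 new [(0,4) (0,5) (0,6) (1,4) (1,5) (1,6) (2,4) (2,5) (2,6)] -> total=20
Click 3 (6,3) count=1: revealed 1 new [(6,3)] -> total=21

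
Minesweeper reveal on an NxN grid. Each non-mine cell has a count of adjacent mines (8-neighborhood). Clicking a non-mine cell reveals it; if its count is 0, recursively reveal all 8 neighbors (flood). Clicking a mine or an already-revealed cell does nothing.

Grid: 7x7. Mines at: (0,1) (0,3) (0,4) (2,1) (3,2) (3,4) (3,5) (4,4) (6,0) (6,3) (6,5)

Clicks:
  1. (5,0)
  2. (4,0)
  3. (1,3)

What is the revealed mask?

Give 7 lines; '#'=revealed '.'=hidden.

Click 1 (5,0) count=1: revealed 1 new [(5,0)] -> total=1
Click 2 (4,0) count=0: revealed 5 new [(3,0) (3,1) (4,0) (4,1) (5,1)] -> total=6
Click 3 (1,3) count=2: revealed 1 new [(1,3)] -> total=7

Answer: .......
...#...
.......
##.....
##.....
##.....
.......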